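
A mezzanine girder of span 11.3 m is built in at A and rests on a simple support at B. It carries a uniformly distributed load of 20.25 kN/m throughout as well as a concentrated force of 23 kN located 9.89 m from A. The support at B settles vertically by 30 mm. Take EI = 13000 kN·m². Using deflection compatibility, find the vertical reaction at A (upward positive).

Take the reaction at B as the redundant and release it; the primary structure is a cantilever fixed at A.
Downward deflection at the released point B due to the loads:
  UDL 20.25: wL⁴/(8EI) = 41271/EI
  point load 23 at a = 9.89: Pa²(3L − a)/(6EI) = 9002/EI
  δ_0 = 50274/EI
Tip deflection under a unit load at B: L³/(3EI) = 481/EI.
With EI = 13000 kN·m²: δ_0 = 3.8672 m and δ_{BB} = 0.036997 m/kN.
Compatibility — the beam at B must follow the support down by 0.03 m: δ_0 − R_B·δ_{BB} = 0.03, so R_B = (3.8672 − 0.03)/0.036997 = 103.7 kN.
Vertical equilibrium: R_A = ΣP − R_B = 251.8 − 103.7 = 148.1 kN.

R_A = 148.1 kN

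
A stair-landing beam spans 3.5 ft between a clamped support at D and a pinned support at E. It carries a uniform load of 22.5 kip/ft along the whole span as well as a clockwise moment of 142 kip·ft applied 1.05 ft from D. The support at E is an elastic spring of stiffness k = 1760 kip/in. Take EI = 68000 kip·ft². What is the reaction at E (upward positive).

Choose R_E as the redundant. The primary structure is the cantilever fixed at D.
Free-end deflection of the primary structure under the applied loading (downward +):
  UDL 22.5: wL⁴/(8EI) = 422.1/EI
  clockwise couple 142 at a = 1.05: M₀a(2L − a)/(2EI) = 443.6/EI
  δ_0 = 865.6/EI
Tip deflection under a unit load at E: L³/(3EI) = 14.29/EI.
With EI = 68000 kip·ft²: δ_0 = 0.01273 ft and δ_{EE} = 0.00021 ft/kip.
Compatibility — the spring shortens by R_E/k under the reaction it provides: δ_0 − R_E·δ_{EE} = R_E/k. With 1/k = 1/(1760×12) ft/kip = 0.000047 ft/kip, R_E = δ_0 / (δ_{EE} + 1/k) = 0.01273 / (0.00021 + 0.000047) = 49.43 kip.

R_E = 49.43 kip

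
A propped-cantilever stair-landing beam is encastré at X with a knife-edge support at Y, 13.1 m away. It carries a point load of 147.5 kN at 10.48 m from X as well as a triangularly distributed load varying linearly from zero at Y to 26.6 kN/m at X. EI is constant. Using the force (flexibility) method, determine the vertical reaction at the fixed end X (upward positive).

R_X = 183 kN

Take the reaction at Y as the redundant and release it; the primary structure is a cantilever fixed at X.
Deflection at Y on the released cantilever, summing each load's contribution:
  point load 147.5 at a = 10.48: Pa²(3L − a)/(6EI) = 77814/EI
  triangular load, peak 26.6 at the fixed end: w₀L⁴/(30EI) = 26112/EI
  δ_0 = 103926/EI
Flexibility coefficient — unit upward force at Y: δ_{YY} = L³/(3EI) = 749.4/EI.
The prop prevents deflection at Y: R_Y = δ_0/δ_{YY} = 103926/749.4 = 138.7 kN.
Vertical equilibrium: R_X = ΣP − R_Y = 321.7 − 138.7 = 183 kN.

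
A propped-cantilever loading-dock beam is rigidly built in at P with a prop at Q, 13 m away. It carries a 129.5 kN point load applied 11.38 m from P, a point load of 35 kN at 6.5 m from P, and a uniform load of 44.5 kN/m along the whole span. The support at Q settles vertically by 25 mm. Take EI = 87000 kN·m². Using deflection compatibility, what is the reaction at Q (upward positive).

R_Q = 330.3 kN

Remove the prop at Q; the released (primary) structure is a cantilever built in at P.
Downward deflection at the released point Q due to the loads:
  point load 129.5 at a = 11.38: Pa²(3L − a)/(6EI) = 77202/EI
  point load 35 at a = 6.5: Pa²(3L − a)/(6EI) = 8010/EI
  UDL 44.5: wL⁴/(8EI) = 158871/EI
  δ_0 = 244082/EI
Tip deflection under a unit load at Q: L³/(3EI) = 732.3/EI.
With EI = 87000 kN·m²: δ_0 = 2.8055 m and δ_{QQ} = 0.008418 m/kN.
Compatibility — the beam at Q must follow the support down by 0.025 m: δ_0 − R_Q·δ_{QQ} = 0.025, so R_Q = (2.8055 − 0.025)/0.008418 = 330.3 kN.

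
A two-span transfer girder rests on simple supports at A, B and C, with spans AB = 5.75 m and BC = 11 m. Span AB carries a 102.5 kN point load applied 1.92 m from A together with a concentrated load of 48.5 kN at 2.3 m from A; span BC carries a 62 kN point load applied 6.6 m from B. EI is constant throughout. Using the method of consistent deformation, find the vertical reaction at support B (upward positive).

Insert a hinge at B; M_B is the redundant, and each span becomes simply supported.
Rotations at B on the released spans (each span's end-slope, ×1/EI):
  span AB: point load 102.5 at a = 1.92: Pab(L + a)/(6LEI) = 167.6/EI
  span AB: point load 48.5 at a = 2.3: Pab(L + a)/(6LEI) = 89.8/EI
  span BC: point load 62 at a = 6.6: Pab(L + b)/(6LEI) = 420.1/EI
  relative rotation θ_0 = (257.4 + 420.1)/EI = 677.5/EI
A unit hogging moment at B produces rotation L₁/(3EI) + L₂/(3EI) = 5.583/EI.
Compatibility: M_B·(L₁+L₂)/(3EI) = θ_0, giving M_B = 121.3 kN·m (hogging).
Span AB, ΣM about A with M_B applied at B: R_B^{AB}·5.75 = 308.4 + 121.3, so R_B^{AB} = 74.73 kN and R_A = 151 − 74.73 = 76.27 kN.
Span BC, ΣM about C: R_B^{BC}·11 = 272.8 + 121.3, so R_B^{BC} = 35.83 kN and R_C = 62 − 35.83 = 26.17 kN.
R_B = 74.73 + 35.83 = 110.6 kN.

R_B = 110.6 kN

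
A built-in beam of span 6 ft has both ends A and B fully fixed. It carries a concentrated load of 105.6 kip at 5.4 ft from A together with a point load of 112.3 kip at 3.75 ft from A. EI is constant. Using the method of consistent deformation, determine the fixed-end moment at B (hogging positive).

Take the two fixed-end moments M_A, M_B as redundants; the released structure is the simple span AB.
End rotations of the released simple span under the applied load (×1/EI):
  at A: point load 105.6 at a = 5.4: Pab(L + b)/(6LEI) = 62.73/EI
  at B: point load 105.6 at a = 5.4: Pab(L + a)/(6LEI) = 108.3/EI
  at A: point load 112.3 at a = 3.75: Pab(L + b)/(6LEI) = 217.1/EI
  at B: point load 112.3 at a = 3.75: Pab(L + a)/(6LEI) = 256.6/EI
  θ_A0 = 279.9/EI,  θ_B0 = 365/EI
Flexibility coefficients: a unit moment at one end gives L/(3EI) there and L/(6EI) at the far end, so f₁₁ = f₂₂ = 2/EI and f₁₂ = f₂₁ = 1/EI.
Compatibility — zero rotation at each built-in end:
  2 M_A + 1 M_B = 279.9
  1 M_A + 2 M_B = 365
Solving the pair gives M_A = 64.92 kip·ft and M_B = 150 kip·ft (hogging).

M_B = 150 kip·ft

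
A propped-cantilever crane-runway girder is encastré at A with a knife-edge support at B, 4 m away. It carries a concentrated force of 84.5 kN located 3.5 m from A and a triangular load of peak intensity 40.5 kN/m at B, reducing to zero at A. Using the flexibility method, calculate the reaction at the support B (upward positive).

Release the roller at B. Primary structure: cantilever fixed at A.
Primary-structure tip deflection at B by superposition:
  point load 84.5 at a = 3.5: Pa²(3L − a)/(6EI) = 1466/EI
  triangular load, peak 40.5 at the free end: 11w₀L⁴/(120EI) = 950.4/EI
  δ_0 = 2417/EI
Flexibility coefficient — unit upward force at B: δ_{BB} = L³/(3EI) = 21.33/EI.
Compatibility at B: δ_0 − R_B·δ_{BB} = 0, so R_B = 2417/21.33 = 113.3 kN.

R_B = 113.3 kN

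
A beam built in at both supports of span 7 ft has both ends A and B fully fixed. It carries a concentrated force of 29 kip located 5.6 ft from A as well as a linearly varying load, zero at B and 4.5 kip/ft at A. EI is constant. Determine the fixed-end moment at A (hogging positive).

M_A = 17.52 kip·ft

Release both end moments; the primary structure is a simply-supported span AB with redundants M_A and M_B.
On the primary (simply-supported) span, the end slopes from the loading are:
  at A: point load 29 at a = 5.6: Pab(L + b)/(6LEI) = 45.47/EI
  at B: point load 29 at a = 5.6: Pab(L + a)/(6LEI) = 68.21/EI
  at A: triangular load, peak 4.5: w₀L³/(45EI) = 34.3/EI
  at B: triangular load, peak 4.5: 7w₀L³/(360EI) = 30.01/EI
  θ_A0 = 79.77/EI,  θ_B0 = 98.22/EI
Flexibility coefficients: a unit moment at one end gives L/(3EI) there and L/(6EI) at the far end, so f₁₁ = f₂₂ = 2.333/EI and f₁₂ = f₂₁ = 1.167/EI.
Compatibility — zero rotation at each built-in end:
  2.333 M_A + 1.167 M_B = 79.77
  1.167 M_A + 2.333 M_B = 98.22
Solving the pair gives M_A = 17.52 kip·ft and M_B = 33.33 kip·ft (hogging).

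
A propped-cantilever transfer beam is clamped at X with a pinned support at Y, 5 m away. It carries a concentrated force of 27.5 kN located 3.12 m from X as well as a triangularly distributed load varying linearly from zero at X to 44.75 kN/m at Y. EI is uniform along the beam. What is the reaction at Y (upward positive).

Take the reaction at Y as the redundant and release it; the primary structure is a cantilever fixed at X.
Downward deflection at the released point Y due to the loads:
  point load 27.5 at a = 3.12: Pa²(3L − a)/(6EI) = 530/EI
  triangular load, peak 44.75 at the free end: 11w₀L⁴/(120EI) = 2564/EI
  δ_0 = 3094/EI
Flexibility coefficient — unit upward force at Y: δ_{YY} = L³/(3EI) = 41.67/EI.
Compatibility at Y: δ_0 − R_Y·δ_{YY} = 0, so R_Y = 3094/41.67 = 74.25 kN.

R_Y = 74.25 kN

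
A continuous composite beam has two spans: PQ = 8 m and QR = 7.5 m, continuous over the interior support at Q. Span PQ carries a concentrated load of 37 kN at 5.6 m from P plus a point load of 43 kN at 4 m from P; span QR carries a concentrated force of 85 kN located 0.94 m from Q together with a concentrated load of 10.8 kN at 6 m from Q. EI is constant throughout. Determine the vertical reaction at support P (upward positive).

R_P = 20.6 kN

Release continuity at Q by inserting a hinge; the redundant is the internal moment M_Q. The primary structure is two simply-supported spans PQ and QR.
Discontinuity in slope at Q on the released structure — sum the simple-span end rotations:
  span PQ: point load 37 at a = 5.6: Pab(L + a)/(6LEI) = 140.9/EI
  span PQ: point load 43 at a = 4: Pab(L + a)/(6LEI) = 172/EI
  span QR: point load 85 at a = 0.94: Pab(L + b)/(6LEI) = 163.8/EI
  span QR: point load 10.8 at a = 6: Pab(L + b)/(6LEI) = 19.44/EI
  relative rotation θ_0 = (312.9 + 183.2)/EI = 496.1/EI
A unit hogging moment at Q produces rotation L₁/(3EI) + L₂/(3EI) = 5.167/EI.
Slope continuity at Q: θ_0 = M_Q·5.167/EI, so M_Q = 496.1/5.167 = 96.02 kN·m (hogging).
Span PQ, ΣM about P with M_Q applied at Q: R_Q^{PQ}·8 = 379.2 + 96.02, so R_Q^{PQ} = 59.4 kN and R_P = 80 − 59.4 = 20.6 kN.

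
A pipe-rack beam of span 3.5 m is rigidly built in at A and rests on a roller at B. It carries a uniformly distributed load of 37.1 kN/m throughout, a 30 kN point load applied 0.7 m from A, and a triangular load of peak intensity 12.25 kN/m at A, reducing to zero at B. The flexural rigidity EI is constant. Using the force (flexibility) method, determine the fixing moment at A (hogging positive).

M_A = 81.93 kN·m

Take the reaction at B as the redundant and release it; the primary structure is a cantilever fixed at A.
Deflection at B on the released cantilever, summing each load's contribution:
  UDL 37.1: wL⁴/(8EI) = 695.9/EI
  point load 30 at a = 0.7: Pa²(3L − a)/(6EI) = 24.01/EI
  triangular load, peak 12.25 at the fixed end: w₀L⁴/(30EI) = 61.28/EI
  δ_0 = 781.2/EI
Tip deflection under a unit load at B: L³/(3EI) = 14.29/EI.
Compatibility at B: δ_0 − R_B·δ_{BB} = 0, so R_B = 781.2/14.29 = 54.66 kN.
Moment equilibrium about A: M_A = Σ(load moments about A) − R_B·L = 273.2 − 54.66×3.5 = 81.93 kN·m.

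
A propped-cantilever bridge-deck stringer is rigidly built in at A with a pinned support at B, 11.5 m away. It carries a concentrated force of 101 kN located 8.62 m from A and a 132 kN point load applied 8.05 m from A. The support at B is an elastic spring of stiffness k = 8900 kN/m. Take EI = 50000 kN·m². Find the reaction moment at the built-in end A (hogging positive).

M_A = 360.9 kN·m

Remove the prop at B; the released (primary) structure is a cantilever built in at A.
Downward deflection at the released point B due to the loads:
  point load 101 at a = 8.62: Pa²(3L − a)/(6EI) = 32370/EI
  point load 132 at a = 8.05: Pa²(3L − a)/(6EI) = 37709/EI
  δ_0 = 70079/EI
Flexibility coefficient — unit upward force at B: δ_{BB} = L³/(3EI) = 507/EI.
With EI = 50000 kN·m²: δ_0 = 1.4016 m and δ_{BB} = 0.010139 m/kN.
Compatibility — the spring shortens by R_B/k under the reaction it provides: δ_0 − R_B·δ_{BB} = R_B/k. With 1/k = 0.000112 m/kN, R_B = δ_0 / (δ_{BB} + 1/k) = 1.4016 / (0.010139 + 0.000112) = 136.7 kN.
Moment equilibrium about A: M_A = Σ(load moments about A) − R_B·L = 1933 − 136.7×11.5 = 360.9 kN·m.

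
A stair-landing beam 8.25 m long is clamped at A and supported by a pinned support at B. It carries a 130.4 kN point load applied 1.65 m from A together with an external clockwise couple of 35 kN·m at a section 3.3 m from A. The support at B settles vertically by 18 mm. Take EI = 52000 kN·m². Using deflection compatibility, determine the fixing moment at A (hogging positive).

M_A = 197.6 kN·m

Choose R_B as the redundant. The primary structure is the cantilever fixed at A.
Free-end deflection of the primary structure under the applied loading (downward +):
  point load 130.4 at a = 1.65: Pa²(3L − a)/(6EI) = 1367/EI
  clockwise couple 35 at a = 3.3: M₀a(2L − a)/(2EI) = 762.3/EI
  δ_0 = 2129/EI
Tip deflection under a unit load at B: L³/(3EI) = 187.2/EI.
With EI = 52000 kN·m²: δ_0 = 0.040944 m and δ_{BB} = 0.003599 m/kN.
Compatibility — the beam at B must follow the support down by 0.018 m: δ_0 − R_B·δ_{BB} = 0.018, so R_B = (0.040944 − 0.018)/0.003599 = 6.374 kN.
Moment equilibrium about A: M_A = Σ(load moments about A) − R_B·L = 250.2 − 6.374×8.25 = 197.6 kN·m.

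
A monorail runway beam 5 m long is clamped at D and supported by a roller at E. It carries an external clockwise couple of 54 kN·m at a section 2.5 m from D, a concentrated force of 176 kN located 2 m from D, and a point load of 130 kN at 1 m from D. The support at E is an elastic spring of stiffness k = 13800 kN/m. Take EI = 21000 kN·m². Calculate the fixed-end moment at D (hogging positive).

Choose R_E as the redundant. The primary structure is the cantilever fixed at D.
Primary-structure tip deflection at E by superposition:
  clockwise couple 54 at a = 2.5: M₀a(2L − a)/(2EI) = 506.2/EI
  point load 176 at a = 2: Pa²(3L − a)/(6EI) = 1525/EI
  point load 130 at a = 1: Pa²(3L − a)/(6EI) = 303.3/EI
  δ_0 = 2335/EI
Tip deflection under a unit load at E: L³/(3EI) = 41.67/EI.
With EI = 21000 kN·m²: δ_0 = 0.11119 m and δ_{EE} = 0.001984 m/kN.
Compatibility — the spring shortens by R_E/k under the reaction it provides: δ_0 − R_E·δ_{EE} = R_E/k. With 1/k = 0.000072 m/kN, R_E = δ_0 / (δ_{EE} + 1/k) = 0.11119 / (0.001984 + 0.000072) = 54.06 kN.
Moment equilibrium about D: M_D = Σ(load moments about D) − R_E·L = 536 − 54.06×5 = 265.7 kN·m.

M_D = 265.7 kN·m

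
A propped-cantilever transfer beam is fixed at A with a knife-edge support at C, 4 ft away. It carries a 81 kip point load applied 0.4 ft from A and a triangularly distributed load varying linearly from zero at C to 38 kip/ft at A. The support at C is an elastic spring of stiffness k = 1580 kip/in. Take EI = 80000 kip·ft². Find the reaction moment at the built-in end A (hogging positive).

M_A = 79.05 kip·ft

Choose R_C as the redundant. The primary structure is the cantilever fixed at A.
Primary-structure tip deflection at C by superposition:
  point load 81 at a = 0.4: Pa²(3L − a)/(6EI) = 25.06/EI
  triangular load, peak 38 at the fixed end: w₀L⁴/(30EI) = 324.3/EI
  δ_0 = 349.3/EI
Flexibility coefficient — unit upward force at C: δ_{CC} = L³/(3EI) = 21.33/EI.
With EI = 80000 kip·ft²: δ_0 = 0.004367 ft and δ_{CC} = 0.000267 ft/kip.
Compatibility — the spring shortens by R_C/k under the reaction it provides: δ_0 − R_C·δ_{CC} = R_C/k. With 1/k = 1/(1580×12) ft/kip = 0.000053 ft/kip, R_C = δ_0 / (δ_{CC} + 1/k) = 0.004367 / (0.000267 + 0.000053) = 13.67 kip.
Moment equilibrium about A: M_A = Σ(load moments about A) − R_C·L = 133.7 − 13.67×4 = 79.05 kip·ft.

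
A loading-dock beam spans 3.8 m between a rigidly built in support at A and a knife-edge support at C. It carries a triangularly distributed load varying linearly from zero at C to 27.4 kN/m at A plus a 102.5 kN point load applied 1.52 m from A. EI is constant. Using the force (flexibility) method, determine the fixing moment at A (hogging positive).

Take the reaction at C as the redundant and release it; the primary structure is a cantilever fixed at A.
Primary-structure tip deflection at C by superposition:
  triangular load, peak 27.4 at the fixed end: w₀L⁴/(30EI) = 190.4/EI
  point load 102.5 at a = 1.52: Pa²(3L − a)/(6EI) = 390/EI
  δ_0 = 580.4/EI
Flexibility coefficient — unit upward force at C: δ_{CC} = L³/(3EI) = 18.29/EI.
Compatibility at C: δ_0 − R_C·δ_{CC} = 0, so R_C = 580.4/18.29 = 31.73 kN.
Moment equilibrium about A: M_A = Σ(load moments about A) − R_C·L = 221.7 − 31.73×3.8 = 101.2 kN·m.

M_A = 101.2 kN·m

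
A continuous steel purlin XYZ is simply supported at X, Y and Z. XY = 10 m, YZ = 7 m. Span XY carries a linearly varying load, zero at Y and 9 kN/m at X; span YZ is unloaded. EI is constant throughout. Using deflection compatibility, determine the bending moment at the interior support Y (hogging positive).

M_Y = 30.88 kN·m

Insert a hinge at Y; M_Y is the redundant, and each span becomes simply supported.
Discontinuity in slope at Y on the released structure — sum the simple-span end rotations:
  span XY: triangular load, peak 9: 7w₀L³/(360EI) = 175/EI
  relative rotation θ_0 = (175 + 0)/EI = 175/EI
A unit hogging moment at Y produces rotation L₁/(3EI) + L₂/(3EI) = 5.667/EI.
Slope continuity at Y: θ_0 = M_Y·5.667/EI, so M_Y = 175/5.667 = 30.88 kN·m (hogging).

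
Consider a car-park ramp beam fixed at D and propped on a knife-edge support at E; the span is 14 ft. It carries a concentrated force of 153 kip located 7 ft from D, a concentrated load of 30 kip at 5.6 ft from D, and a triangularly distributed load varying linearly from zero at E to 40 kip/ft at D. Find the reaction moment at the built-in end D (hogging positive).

Release the roller at E. Primary structure: cantilever fixed at D.
Free-end deflection of the primary structure under the applied loading (downward +):
  point load 153 at a = 7: Pa²(3L − a)/(6EI) = 43732/EI
  point load 30 at a = 5.6: Pa²(3L − a)/(6EI) = 5708/EI
  triangular load, peak 40 at the fixed end: w₀L⁴/(30EI) = 51221/EI
  δ_0 = 100661/EI
Tip deflection under a unit load at E: L³/(3EI) = 914.7/EI.
The prop prevents deflection at E: R_E = δ_0/δ_{EE} = 100661/914.7 = 110.1 kip.
Moment equilibrium about D: M_D = Σ(load moments about D) − R_E·L = 2546 − 110.1×14 = 1005 kip·ft.

M_D = 1005 kip·ft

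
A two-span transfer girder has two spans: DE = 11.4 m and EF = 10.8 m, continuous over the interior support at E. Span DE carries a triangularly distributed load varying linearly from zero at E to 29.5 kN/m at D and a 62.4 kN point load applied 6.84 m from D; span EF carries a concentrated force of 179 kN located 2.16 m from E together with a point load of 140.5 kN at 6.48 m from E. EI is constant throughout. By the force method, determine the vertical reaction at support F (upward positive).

Take M_E as the redundant. Released structure: two simple spans DE and EF with a hinge at E.
End slopes at the hinge E, treating each span as simply supported:
  span DE: triangular load, peak 29.5: 7w₀L³/(360EI) = 849.8/EI
  span DE: point load 62.4 at a = 6.84: Pab(L + a)/(6LEI) = 519/EI
  span EF: point load 179 at a = 2.16: Pab(L + b)/(6LEI) = 1002/EI
  span EF: point load 140.5 at a = 6.48: Pab(L + b)/(6LEI) = 917.7/EI
  relative rotation θ_0 = (1369 + 1920)/EI = 3289/EI
A unit hogging moment at E produces rotation L₁/(3EI) + L₂/(3EI) = 7.4/EI.
Slope continuity at E: θ_0 = M_E·7.4/EI, so M_E = 3289/7.4 = 444.4 kN·m (hogging).
Span EF, ΣM about F: R_E^{EF}·10.8 = 2154 + 444.4, so R_E^{EF} = 240.6 kN and R_F = 319.5 − 240.6 = 78.95 kN.

R_F = 78.95 kN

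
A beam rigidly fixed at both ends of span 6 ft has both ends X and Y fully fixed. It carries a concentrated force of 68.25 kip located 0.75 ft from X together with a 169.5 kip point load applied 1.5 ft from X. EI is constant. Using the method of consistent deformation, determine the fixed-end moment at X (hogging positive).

Release both end moments; the primary structure is a simply-supported span XY with redundants M_X and M_Y.
On the primary (simply-supported) span, the end slopes from the loading are:
  at X: point load 68.25 at a = 0.75: Pab(L + b)/(6LEI) = 83.98/EI
  at Y: point load 68.25 at a = 0.75: Pab(L + a)/(6LEI) = 50.39/EI
  at X: point load 169.5 at a = 1.5: Pab(L + b)/(6LEI) = 333.7/EI
  at Y: point load 169.5 at a = 1.5: Pab(L + a)/(6LEI) = 238.4/EI
  θ_X0 = 417.7/EI,  θ_Y0 = 288.7/EI
Flexibility coefficients: a unit moment at one end gives L/(3EI) there and L/(6EI) at the far end, so f₁₁ = f₂₂ = 2/EI and f₁₂ = f₂₁ = 1/EI.
Compatibility — zero rotation at each built-in end:
  2 M_X + 1 M_Y = 417.7
  1 M_X + 2 M_Y = 288.7
Solving the pair gives M_X = 182.2 kip·ft and M_Y = 53.27 kip·ft (hogging).

M_X = 182.2 kip·ft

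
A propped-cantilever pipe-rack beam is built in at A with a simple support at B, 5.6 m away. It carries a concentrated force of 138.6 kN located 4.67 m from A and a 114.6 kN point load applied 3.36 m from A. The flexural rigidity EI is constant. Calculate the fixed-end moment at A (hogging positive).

M_A = 170.5 kN·m

Release the roller at B. Primary structure: cantilever fixed at A.
Downward deflection at the released point B due to the loads:
  point load 138.6 at a = 4.67: Pa²(3L − a)/(6EI) = 6111/EI
  point load 114.6 at a = 3.36: Pa²(3L − a)/(6EI) = 2898/EI
  δ_0 = 9009/EI
Flexibility coefficient — unit upward force at B: δ_{BB} = L³/(3EI) = 58.54/EI.
Compatibility at B: δ_0 − R_B·δ_{BB} = 0, so R_B = 9009/58.54 = 153.9 kN.
Moment equilibrium about A: M_A = Σ(load moments about A) − R_B·L = 1032 − 153.9×5.6 = 170.5 kN·m.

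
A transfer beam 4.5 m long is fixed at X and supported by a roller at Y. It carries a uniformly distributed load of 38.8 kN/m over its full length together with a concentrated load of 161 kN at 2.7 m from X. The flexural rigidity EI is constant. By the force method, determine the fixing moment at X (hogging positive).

Release the roller at Y. Primary structure: cantilever fixed at X.
Free-end deflection of the primary structure under the applied loading (downward +):
  UDL 38.8: wL⁴/(8EI) = 1989/EI
  point load 161 at a = 2.7: Pa²(3L − a)/(6EI) = 2113/EI
  δ_0 = 4101/EI
Tip deflection under a unit load at Y: L³/(3EI) = 30.38/EI.
Compatibility at Y: δ_0 − R_Y·δ_{YY} = 0, so R_Y = 4101/30.38 = 135 kN.
Moment equilibrium about X: M_X = Σ(load moments about X) − R_Y·L = 827.5 − 135×4.5 = 219.9 kN·m.

M_X = 219.9 kN·m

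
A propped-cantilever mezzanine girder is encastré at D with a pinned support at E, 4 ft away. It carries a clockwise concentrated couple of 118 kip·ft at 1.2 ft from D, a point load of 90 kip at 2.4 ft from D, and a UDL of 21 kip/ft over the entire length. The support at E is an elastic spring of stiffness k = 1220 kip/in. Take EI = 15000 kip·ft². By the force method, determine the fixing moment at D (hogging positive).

Release the roller at E. Primary structure: cantilever fixed at D.
Free-end deflection of the primary structure under the applied loading (downward +):
  clockwise couple 118 at a = 1.2: M₀a(2L − a)/(2EI) = 481.4/EI
  point load 90 at a = 2.4: Pa²(3L − a)/(6EI) = 829.4/EI
  UDL 21: wL⁴/(8EI) = 672/EI
  δ_0 = 1983/EI
Flexibility coefficient — unit upward force at E: δ_{EE} = L³/(3EI) = 21.33/EI.
With EI = 15000 kip·ft²: δ_0 = 0.13219 ft and δ_{EE} = 0.001422 ft/kip.
Compatibility — the spring shortens by R_E/k under the reaction it provides: δ_0 − R_E·δ_{EE} = R_E/k. With 1/k = 1/(1220×12) ft/kip = 0.000068 ft/kip, R_E = δ_0 / (δ_{EE} + 1/k) = 0.13219 / (0.001422 + 0.000068) = 88.69 kip.
Moment equilibrium about D: M_D = Σ(load moments about D) − R_E·L = 502 − 88.69×4 = 147.2 kip·ft.

M_D = 147.2 kip·ft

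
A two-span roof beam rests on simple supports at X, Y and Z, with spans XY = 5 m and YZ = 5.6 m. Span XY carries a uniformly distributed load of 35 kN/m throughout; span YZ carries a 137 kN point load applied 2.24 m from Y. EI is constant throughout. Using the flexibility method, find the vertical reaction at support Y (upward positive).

R_Y = 218.7 kN

Insert a hinge at Y; M_Y is the redundant, and each span becomes simply supported.
End slopes at the hinge Y, treating each span as simply supported:
  span XY: UDL 35: wL³/(24EI) = 182.3/EI
  span YZ: point load 137 at a = 2.24: Pab(L + b)/(6LEI) = 275/EI
  relative rotation θ_0 = (182.3 + 275)/EI = 457.3/EI
A unit hogging moment at Y produces rotation L₁/(3EI) + L₂/(3EI) = 3.533/EI.
Slope continuity at Y: θ_0 = M_Y·3.533/EI, so M_Y = 457.3/3.533 = 129.4 kN·m (hogging).
Span XY, ΣM about X with M_Y applied at Y: R_Y^{XY}·5 = 437.5 + 129.4, so R_Y^{XY} = 113.4 kN and R_X = 175 − 113.4 = 61.62 kN.
Span YZ, ΣM about Z: R_Y^{YZ}·5.6 = 460.3 + 129.4, so R_Y^{YZ} = 105.3 kN and R_Z = 137 − 105.3 = 31.69 kN.
R_Y = 113.4 + 105.3 = 218.7 kN.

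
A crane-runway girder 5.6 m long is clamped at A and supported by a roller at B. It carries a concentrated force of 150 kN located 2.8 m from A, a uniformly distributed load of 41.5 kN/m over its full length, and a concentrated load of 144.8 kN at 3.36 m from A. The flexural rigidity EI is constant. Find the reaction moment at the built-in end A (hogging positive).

M_A = 456.4 kN·m

Release the roller at B. Primary structure: cantilever fixed at A.
Deflection at B on the released cantilever, summing each load's contribution:
  point load 150 at a = 2.8: Pa²(3L − a)/(6EI) = 2744/EI
  UDL 41.5: wL⁴/(8EI) = 5102/EI
  point load 144.8 at a = 3.36: Pa²(3L − a)/(6EI) = 3662/EI
  δ_0 = 11507/EI
Tip deflection under a unit load at B: L³/(3EI) = 58.54/EI.
Compatibility at B: δ_0 − R_B·δ_{BB} = 0, so R_B = 11507/58.54 = 196.6 kN.
Moment equilibrium about A: M_A = Σ(load moments about A) − R_B·L = 1557 − 196.6×5.6 = 456.4 kN·m.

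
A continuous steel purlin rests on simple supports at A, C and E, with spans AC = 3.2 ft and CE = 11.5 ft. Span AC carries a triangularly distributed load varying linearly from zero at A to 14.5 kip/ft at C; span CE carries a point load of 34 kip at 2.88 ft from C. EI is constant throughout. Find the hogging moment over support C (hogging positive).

M_C = 52.38 kip·ft

Release continuity at C by inserting a hinge; the redundant is the internal moment M_C. The primary structure is two simply-supported spans AC and CE.
Discontinuity in slope at C on the released structure — sum the simple-span end rotations:
  span AC: triangular load, peak 14.5: w₀L³/(45EI) = 10.56/EI
  span CE: point load 34 at a = 2.88: Pab(L + b)/(6LEI) = 246.1/EI
  relative rotation θ_0 = (10.56 + 246.1)/EI = 256.7/EI
A unit hogging moment at C produces rotation L₁/(3EI) + L₂/(3EI) = 4.9/EI.
Slope continuity at C: θ_0 = M_C·4.9/EI, so M_C = 256.7/4.9 = 52.38 kip·ft (hogging).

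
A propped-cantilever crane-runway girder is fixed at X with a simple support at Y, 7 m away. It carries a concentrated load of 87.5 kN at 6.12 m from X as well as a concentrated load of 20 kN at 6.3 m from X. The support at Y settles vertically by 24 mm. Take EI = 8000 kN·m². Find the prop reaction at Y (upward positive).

Remove the prop at Y; the released (primary) structure is a cantilever built in at X.
Downward deflection at the released point Y due to the loads:
  point load 87.5 at a = 6.12: Pa²(3L − a)/(6EI) = 8128/EI
  point load 20 at a = 6.3: Pa²(3L − a)/(6EI) = 1945/EI
  δ_0 = 10072/EI
Tip deflection under a unit load at Y: L³/(3EI) = 114.3/EI.
With EI = 8000 kN·m²: δ_0 = 1.2591 m and δ_{YY} = 0.014292 m/kN.
Compatibility — the beam at Y must follow the support down by 0.024 m: δ_0 − R_Y·δ_{YY} = 0.024, so R_Y = (1.2591 − 0.024)/0.014292 = 86.42 kN.

R_Y = 86.42 kN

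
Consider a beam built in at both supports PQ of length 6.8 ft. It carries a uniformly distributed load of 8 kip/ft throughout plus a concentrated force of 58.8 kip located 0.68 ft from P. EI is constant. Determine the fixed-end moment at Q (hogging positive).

M_Q = 34.43 kip·ft

Release both end moments; the primary structure is a simply-supported span PQ with redundants M_P and M_Q.
End rotations of the released simple span under the applied load (×1/EI):
  at P: UDL 8: wL³/(24EI) = 104.8/EI
  at Q: UDL 8: wL³/(24EI) = 104.8/EI
  at P: point load 58.8 at a = 0.68: Pab(L + b)/(6LEI) = 77.49/EI
  at Q: point load 58.8 at a = 0.68: Pab(L + a)/(6LEI) = 44.86/EI
  θ_P0 = 182.3/EI,  θ_Q0 = 149.7/EI
Flexibility coefficients: a unit moment at one end gives L/(3EI) there and L/(6EI) at the far end, so f₁₁ = f₂₂ = 2.267/EI and f₁₂ = f₂₁ = 1.133/EI.
Compatibility — zero rotation at each built-in end:
  2.267 M_P + 1.133 M_Q = 182.3
  1.133 M_P + 2.267 M_Q = 149.7
Solving the pair gives M_P = 63.21 kip·ft and M_Q = 34.43 kip·ft (hogging).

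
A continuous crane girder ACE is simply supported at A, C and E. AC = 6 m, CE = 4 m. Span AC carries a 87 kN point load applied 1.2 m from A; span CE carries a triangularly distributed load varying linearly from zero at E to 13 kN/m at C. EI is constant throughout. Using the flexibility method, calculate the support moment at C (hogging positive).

Release continuity at C by inserting a hinge; the redundant is the internal moment M_C. The primary structure is two simply-supported spans AC and CE.
End slopes at the hinge C, treating each span as simply supported:
  span AC: point load 87 at a = 1.2: Pab(L + a)/(6LEI) = 100.2/EI
  span CE: triangular load, peak 13: w₀L³/(45EI) = 18.49/EI
  relative rotation θ_0 = (100.2 + 18.49)/EI = 118.7/EI
A unit hogging moment at C produces rotation L₁/(3EI) + L₂/(3EI) = 3.333/EI.
Slope continuity at C: θ_0 = M_C·3.333/EI, so M_C = 118.7/3.333 = 35.61 kN·m (hogging).

M_C = 35.61 kN·m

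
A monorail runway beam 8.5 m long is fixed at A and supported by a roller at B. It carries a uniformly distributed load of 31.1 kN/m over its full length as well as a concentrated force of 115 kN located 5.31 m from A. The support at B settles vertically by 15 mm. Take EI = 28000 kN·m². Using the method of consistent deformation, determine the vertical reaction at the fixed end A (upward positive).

R_A = 229 kN

Remove the prop at B; the released (primary) structure is a cantilever built in at A.
Free-end deflection of the primary structure under the applied loading (downward +):
  UDL 31.1: wL⁴/(8EI) = 20293/EI
  point load 115 at a = 5.31: Pa²(3L − a)/(6EI) = 10911/EI
  δ_0 = 31204/EI
Tip deflection under a unit load at B: L³/(3EI) = 204.7/EI.
With EI = 28000 kN·m²: δ_0 = 1.1144 m and δ_{BB} = 0.007311 m/kN.
Compatibility — the beam at B must follow the support down by 0.015 m: δ_0 − R_B·δ_{BB} = 0.015, so R_B = (1.1144 − 0.015)/0.007311 = 150.4 kN.
Vertical equilibrium: R_A = ΣP − R_B = 379.4 − 150.4 = 229 kN.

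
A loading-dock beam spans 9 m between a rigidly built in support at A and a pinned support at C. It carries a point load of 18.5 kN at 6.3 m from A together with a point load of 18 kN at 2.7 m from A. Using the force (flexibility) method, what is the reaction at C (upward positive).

Take the reaction at C as the redundant and release it; the primary structure is a cantilever fixed at A.
Free-end deflection of the primary structure under the applied loading (downward +):
  point load 18.5 at a = 6.3: Pa²(3L − a)/(6EI) = 2533/EI
  point load 18 at a = 2.7: Pa²(3L − a)/(6EI) = 531.4/EI
  δ_0 = 3065/EI
Tip deflection under a unit load at C: L³/(3EI) = 243/EI.
The prop prevents deflection at C: R_C = δ_0/δ_{CC} = 3065/243 = 12.61 kN.

R_C = 12.61 kN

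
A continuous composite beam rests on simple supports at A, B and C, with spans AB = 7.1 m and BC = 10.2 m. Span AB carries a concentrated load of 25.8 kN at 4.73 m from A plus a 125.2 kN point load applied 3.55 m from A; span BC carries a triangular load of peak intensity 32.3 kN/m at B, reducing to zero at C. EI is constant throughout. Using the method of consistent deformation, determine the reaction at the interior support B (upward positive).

Release continuity at B by inserting a hinge; the redundant is the internal moment M_B. The primary structure is two simply-supported spans AB and BC.
Rotations at B on the released spans (each span's end-slope, ×1/EI):
  span AB: point load 25.8 at a = 4.73: Pab(L + a)/(6LEI) = 80.32/EI
  span AB: point load 125.2 at a = 3.55: Pab(L + a)/(6LEI) = 394.5/EI
  span BC: triangular load, peak 32.3: w₀L³/(45EI) = 761.7/EI
  relative rotation θ_0 = (474.8 + 761.7)/EI = 1236/EI
A unit hogging moment at B produces rotation L₁/(3EI) + L₂/(3EI) = 5.767/EI.
Compatibility: M_B·(L₁+L₂)/(3EI) = θ_0, giving M_B = 214.4 kN·m (hogging).
Span AB, ΣM about A with M_B applied at B: R_B^{AB}·7.1 = 566.5 + 214.4, so R_B^{AB} = 110 kN and R_A = 151 − 110 = 41.01 kN.
Span BC, ΣM about C: R_B^{BC}·10.2 = 1120 + 214.4, so R_B^{BC} = 130.8 kN and R_C = 164.7 − 130.8 = 33.89 kN.
R_B = 110 + 130.8 = 240.8 kN.

R_B = 240.8 kN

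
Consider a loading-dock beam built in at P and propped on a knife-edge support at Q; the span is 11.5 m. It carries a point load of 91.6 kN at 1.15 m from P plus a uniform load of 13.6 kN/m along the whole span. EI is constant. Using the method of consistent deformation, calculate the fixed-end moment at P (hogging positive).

M_P = 314.9 kN·m

Take the reaction at Q as the redundant and release it; the primary structure is a cantilever fixed at P.
Deflection at Q on the released cantilever, summing each load's contribution:
  point load 91.6 at a = 1.15: Pa²(3L − a)/(6EI) = 673.3/EI
  UDL 13.6: wL⁴/(8EI) = 29733/EI
  δ_0 = 30406/EI
Flexibility coefficient — unit upward force at Q: δ_{QQ} = L³/(3EI) = 507/EI.
Compatibility at Q: δ_0 − R_Q·δ_{QQ} = 0, so R_Q = 30406/507 = 59.98 kN.
Moment equilibrium about P: M_P = Σ(load moments about P) − R_Q·L = 1005 − 59.98×11.5 = 314.9 kN·m.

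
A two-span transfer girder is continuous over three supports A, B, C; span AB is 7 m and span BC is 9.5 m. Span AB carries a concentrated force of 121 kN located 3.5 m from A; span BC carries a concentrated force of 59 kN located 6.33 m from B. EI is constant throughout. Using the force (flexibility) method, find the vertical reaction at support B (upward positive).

Release continuity at B by inserting a hinge; the redundant is the internal moment M_B. The primary structure is two simply-supported spans AB and BC.
Discontinuity in slope at B on the released structure — sum the simple-span end rotations:
  span AB: point load 121 at a = 3.5: Pab(L + a)/(6LEI) = 370.6/EI
  span BC: point load 59 at a = 6.33: Pab(L + b)/(6LEI) = 263.2/EI
  relative rotation θ_0 = (370.6 + 263.2)/EI = 633.7/EI
A unit hogging moment at B produces rotation L₁/(3EI) + L₂/(3EI) = 5.5/EI.
Compatibility: M_B·(L₁+L₂)/(3EI) = θ_0, giving M_B = 115.2 kN·m (hogging).
Span AB, ΣM about A with M_B applied at B: R_B^{AB}·7 = 423.5 + 115.2, so R_B^{AB} = 76.96 kN and R_A = 121 − 76.96 = 44.04 kN.
Span BC, ΣM about C: R_B^{BC}·9.5 = 187 + 115.2, so R_B^{BC} = 31.82 kN and R_C = 59 − 31.82 = 27.18 kN.
R_B = 76.96 + 31.82 = 108.8 kN.

R_B = 108.8 kN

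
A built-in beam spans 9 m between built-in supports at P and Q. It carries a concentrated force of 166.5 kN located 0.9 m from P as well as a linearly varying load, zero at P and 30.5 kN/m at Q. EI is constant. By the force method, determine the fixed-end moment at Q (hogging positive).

Take the two fixed-end moments M_P, M_Q as redundants; the released structure is the simple span PQ.
Simple-span end rotations at P and Q under the given loads:
  at P: point load 166.5 at a = 0.9: Pab(L + b)/(6LEI) = 384.4/EI
  at Q: point load 166.5 at a = 0.9: Pab(L + a)/(6LEI) = 222.5/EI
  at P: triangular load, peak 30.5: 7w₀L³/(360EI) = 432.3/EI
  at Q: triangular load, peak 30.5: w₀L³/(45EI) = 494.1/EI
  θ_P0 = 816.7/EI,  θ_Q0 = 716.6/EI
Flexibility coefficients: a unit moment at one end gives L/(3EI) there and L/(6EI) at the far end, so f₁₁ = f₂₂ = 3/EI and f₁₂ = f₂₁ = 1.5/EI.
Compatibility — zero rotation at each built-in end:
  3 M_P + 1.5 M_Q = 816.7
  1.5 M_P + 3 M_Q = 716.6
Solving the pair gives M_P = 203.7 kN·m and M_Q = 137 kN·m (hogging).

M_Q = 137 kN·m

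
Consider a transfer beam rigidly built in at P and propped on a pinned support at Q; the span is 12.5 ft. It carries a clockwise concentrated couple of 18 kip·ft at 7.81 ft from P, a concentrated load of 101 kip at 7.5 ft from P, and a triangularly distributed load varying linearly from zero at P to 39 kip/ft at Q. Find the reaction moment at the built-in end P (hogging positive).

M_P = 562.4 kip·ft

Choose R_Q as the redundant. The primary structure is the cantilever fixed at P.
Downward deflection at the released point Q due to the loads:
  clockwise couple 18 at a = 7.81: M₀a(2L − a)/(2EI) = 1208/EI
  point load 101 at a = 7.5: Pa²(3L − a)/(6EI) = 28406/EI
  triangular load, peak 39 at the free end: 11w₀L⁴/(120EI) = 87280/EI
  δ_0 = 116895/EI
Flexibility coefficient — unit upward force at Q: δ_{QQ} = L³/(3EI) = 651/EI.
Compatibility at Q: δ_0 − R_Q·δ_{QQ} = 0, so R_Q = 116895/651 = 179.6 kip.
Moment equilibrium about P: M_P = Σ(load moments about P) − R_Q·L = 2807 − 179.6×12.5 = 562.4 kip·ft.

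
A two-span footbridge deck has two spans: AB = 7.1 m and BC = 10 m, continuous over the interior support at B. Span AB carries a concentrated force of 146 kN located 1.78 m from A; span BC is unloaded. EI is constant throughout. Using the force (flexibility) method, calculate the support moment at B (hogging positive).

M_B = 50.56 kN·m

Take M_B as the redundant. Released structure: two simple spans AB and BC with a hinge at B.
Discontinuity in slope at B on the released structure — sum the simple-span end rotations:
  span AB: point load 146 at a = 1.78: Pab(L + a)/(6LEI) = 288.2/EI
  relative rotation θ_0 = (288.2 + 0)/EI = 288.2/EI
A unit hogging moment at B produces rotation L₁/(3EI) + L₂/(3EI) = 5.7/EI.
Compatibility: M_B·(L₁+L₂)/(3EI) = θ_0, giving M_B = 50.56 kN·m (hogging).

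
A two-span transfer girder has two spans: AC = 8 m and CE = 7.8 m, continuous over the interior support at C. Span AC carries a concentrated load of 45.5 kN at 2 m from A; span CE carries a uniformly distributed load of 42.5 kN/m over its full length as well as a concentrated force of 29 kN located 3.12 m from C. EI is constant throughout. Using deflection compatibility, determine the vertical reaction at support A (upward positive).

R_A = 8.8 kN

Insert a hinge at C; M_C is the redundant, and each span becomes simply supported.
Rotations at C on the released spans (each span's end-slope, ×1/EI):
  span AC: point load 45.5 at a = 2: Pab(L + a)/(6LEI) = 113.8/EI
  span CE: UDL 42.5: wL³/(24EI) = 840.4/EI
  span CE: point load 29 at a = 3.12: Pab(L + b)/(6LEI) = 112.9/EI
  relative rotation θ_0 = (113.8 + 953.3)/EI = 1067/EI
A unit hogging moment at C produces rotation L₁/(3EI) + L₂/(3EI) = 5.267/EI.
Compatibility: M_C·(L₁+L₂)/(3EI) = θ_0, giving M_C = 202.6 kN·m (hogging).
Span AC, ΣM about A with M_C applied at C: R_C^{AC}·8 = 91 + 202.6, so R_C^{AC} = 36.7 kN and R_A = 45.5 − 36.7 = 8.8 kN.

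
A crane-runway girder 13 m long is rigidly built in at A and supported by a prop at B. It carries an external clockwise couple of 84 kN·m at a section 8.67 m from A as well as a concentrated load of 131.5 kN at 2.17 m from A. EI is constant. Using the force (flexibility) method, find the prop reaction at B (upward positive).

Remove the prop at B; the released (primary) structure is a cantilever built in at A.
Downward deflection at the released point B due to the loads:
  clockwise couple 84 at a = 8.67: M₀a(2L − a)/(2EI) = 6311/EI
  point load 131.5 at a = 2.17: Pa²(3L − a)/(6EI) = 3801/EI
  δ_0 = 10112/EI
Tip deflection under a unit load at B: L³/(3EI) = 732.3/EI.
The prop prevents deflection at B: R_B = δ_0/δ_{BB} = 10112/732.3 = 13.81 kN.

R_B = 13.81 kN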